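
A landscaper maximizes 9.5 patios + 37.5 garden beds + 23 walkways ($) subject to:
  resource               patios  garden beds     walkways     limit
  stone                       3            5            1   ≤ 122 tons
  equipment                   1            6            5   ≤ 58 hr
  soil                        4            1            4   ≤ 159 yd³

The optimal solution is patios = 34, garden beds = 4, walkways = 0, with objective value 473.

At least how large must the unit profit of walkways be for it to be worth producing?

26.5

Binding: stone and equipment. Non-binding: soil (19 unused).
By complementary slackness, y = 0 for the non-binding constraint.
Dual feasibility on the basic columns requires 3·y_stone + 1·y_equipment = 9.5, 5·y_stone + 6·y_equipment = 37.5.
→ y_stone = 1.5 and y_equipment = 5.
walkways enters the basis when its profit ≥ yᵀa₃ = 1.5·1 + 5·5 = 26.5.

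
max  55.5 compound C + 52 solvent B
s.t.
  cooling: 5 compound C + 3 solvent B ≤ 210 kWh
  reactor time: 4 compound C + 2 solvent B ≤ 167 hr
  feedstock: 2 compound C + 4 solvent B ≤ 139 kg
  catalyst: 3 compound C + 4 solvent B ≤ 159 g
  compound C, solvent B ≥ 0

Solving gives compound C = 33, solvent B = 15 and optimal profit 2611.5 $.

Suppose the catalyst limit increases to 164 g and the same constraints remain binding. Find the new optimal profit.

2654

Binding: cooling and catalyst. Non-binding: reactor time (5 unused), feedstock (13 unused).
By complementary slackness, y = 0 for the non-binding constraints.
From A_Bᵀ y = c: 5·y_cooling + 3·y_catalyst = 55.5; 3·y_cooling + 4·y_catalyst = 52.
This yields shadow prices y_cooling = 6, y_catalyst = 8.5.
Δz = y_catalyst·Δb = 8.5 × (5) = 42.5, so new z* = 2611.5 + 42.5 = 2654.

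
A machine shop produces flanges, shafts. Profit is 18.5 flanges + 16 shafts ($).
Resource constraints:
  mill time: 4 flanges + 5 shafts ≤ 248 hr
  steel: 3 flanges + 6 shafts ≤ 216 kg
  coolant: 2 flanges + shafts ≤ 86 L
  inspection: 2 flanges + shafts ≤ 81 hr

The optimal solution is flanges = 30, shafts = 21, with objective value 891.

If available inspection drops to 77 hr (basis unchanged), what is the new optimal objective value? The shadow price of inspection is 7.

Δb = -4, so new z* = 891 + (7)·(-4) = 891 − 28 = 863.

863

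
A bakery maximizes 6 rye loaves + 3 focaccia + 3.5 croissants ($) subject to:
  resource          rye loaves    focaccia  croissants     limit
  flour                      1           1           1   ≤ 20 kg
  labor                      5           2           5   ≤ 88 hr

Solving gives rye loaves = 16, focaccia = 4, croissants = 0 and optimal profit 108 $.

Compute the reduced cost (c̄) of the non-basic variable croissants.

-2.5

At the optimum: flour uses 20 of 20 (binding); labor uses 88 of 88 (binding).
Dual feasibility on the basic columns requires 1·y_flour + 5·y_labor = 6, 1·y_flour + 2·y_labor = 3.
→ y_flour = 1 and y_labor = 1.
Reduced cost of croissants: c₃ − yᵀa₃ = 3.5 − (1·1 + 1·5) = 3.5 − 6 = -2.5.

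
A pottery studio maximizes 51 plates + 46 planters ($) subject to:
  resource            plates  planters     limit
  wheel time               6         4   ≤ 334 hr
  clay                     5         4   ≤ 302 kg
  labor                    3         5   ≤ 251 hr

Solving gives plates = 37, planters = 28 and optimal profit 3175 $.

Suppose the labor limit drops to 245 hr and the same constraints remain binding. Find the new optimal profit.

3151

Check each constraint at x*: wheel time 334/334 (tight); clay 297/302 (slack 5); labor 251/251 (tight).
Slack constraints have shadow price 0 (complementary slackness).
The binding rows give the dual system: 6·y_wheel time + 3·y_labor = 51 and 4·y_wheel time + 5·y_labor = 46.
This yields shadow prices y_wheel time = 6.5, y_labor = 4.
Δz = y_labor·Δb = 4 × (-6) = -24, so new z* = 3175 − 24 = 3151.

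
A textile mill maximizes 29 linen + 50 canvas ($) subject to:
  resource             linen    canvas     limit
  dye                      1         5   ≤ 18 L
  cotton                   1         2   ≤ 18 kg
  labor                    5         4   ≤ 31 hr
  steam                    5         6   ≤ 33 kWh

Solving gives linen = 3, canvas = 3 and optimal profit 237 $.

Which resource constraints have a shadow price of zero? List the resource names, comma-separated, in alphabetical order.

dye: 18/18 (binding)
cotton: 9/18 (slack 9)
labor: 27/31 (slack 4)
steam: 33/33 (binding)
By complementary slackness, a constraint with positive slack has shadow price 0 → cotton, labor.

cotton, labor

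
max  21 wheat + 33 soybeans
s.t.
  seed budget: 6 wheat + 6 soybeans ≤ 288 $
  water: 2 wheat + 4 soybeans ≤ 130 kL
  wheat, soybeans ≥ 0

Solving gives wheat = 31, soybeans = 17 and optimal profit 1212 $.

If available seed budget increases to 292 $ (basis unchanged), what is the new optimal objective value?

Check each constraint at x*: seed budget 288/288 (tight); water 130/130 (tight).
Dual feasibility on the basic columns requires 6·y_seed budget + 2·y_water = 21, 6·y_seed budget + 4·y_water = 33.
→ y_seed budget = 1.5 and y_water = 6.
Δz = y_seed budget·Δb = 1.5 × (4) = 6, so new z* = 1212 + 6 = 1218.

1218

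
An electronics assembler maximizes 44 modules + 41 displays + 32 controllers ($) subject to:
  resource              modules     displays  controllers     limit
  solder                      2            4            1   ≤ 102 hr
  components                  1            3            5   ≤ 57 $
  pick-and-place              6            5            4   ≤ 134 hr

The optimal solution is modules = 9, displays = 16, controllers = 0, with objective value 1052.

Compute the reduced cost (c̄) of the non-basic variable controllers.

-6

Check each constraint at x*: solder 82/102 (slack 20); components 57/57 (tight); pick-and-place 134/134 (tight).
By complementary slackness, y = 0 for the non-binding constraint.
Dual feasibility on the basic columns requires 1·y_components + 6·y_pick-and-place = 44, 3·y_components + 5·y_pick-and-place = 41.
Solving: y_components = 2, y_pick-and-place = 7.
Reduced cost of controllers: c₃ − yᵀa₃ = 32 − (2·5 + 7·4) = 32 − 38 = -6.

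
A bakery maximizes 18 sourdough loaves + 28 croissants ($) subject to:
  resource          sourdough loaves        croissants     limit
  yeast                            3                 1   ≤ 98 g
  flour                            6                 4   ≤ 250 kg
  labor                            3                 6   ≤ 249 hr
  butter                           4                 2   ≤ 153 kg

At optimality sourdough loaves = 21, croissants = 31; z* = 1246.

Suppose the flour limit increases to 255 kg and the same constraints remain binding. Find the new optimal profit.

At the optimum: yeast uses 94 of 98 (slack = 4); flour uses 250 of 250 (binding); labor uses 249 of 249 (binding); butter uses 146 of 153 (slack = 7).
By complementary slackness, y = 0 for the non-binding constraints.
The binding rows give the dual system: 6·y_flour + 3·y_labor = 18 and 4·y_flour + 6·y_labor = 28.
This yields shadow prices y_flour = 1, y_labor = 4.
Δz = y_flour·Δb = 1 × (5) = 5, so new z* = 1246 + 5 = 1251.

1251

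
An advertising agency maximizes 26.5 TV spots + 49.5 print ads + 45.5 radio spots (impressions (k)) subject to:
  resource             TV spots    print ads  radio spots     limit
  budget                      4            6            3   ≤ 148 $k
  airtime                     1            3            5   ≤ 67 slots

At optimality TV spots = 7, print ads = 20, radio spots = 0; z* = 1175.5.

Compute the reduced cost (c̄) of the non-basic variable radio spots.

Check each constraint at x*: budget 148/148 (tight); airtime 67/67 (tight).
From A_Bᵀ y = c: 4·y_budget + 1·y_airtime = 26.5; 6·y_budget + 3·y_airtime = 49.5.
Solving: y_budget = 5, y_airtime = 6.5.
Reduced cost of radio spots: c₃ − yᵀa₃ = 45.5 − (5·3 + 6.5·5) = 45.5 − 47.5 = -2.

-2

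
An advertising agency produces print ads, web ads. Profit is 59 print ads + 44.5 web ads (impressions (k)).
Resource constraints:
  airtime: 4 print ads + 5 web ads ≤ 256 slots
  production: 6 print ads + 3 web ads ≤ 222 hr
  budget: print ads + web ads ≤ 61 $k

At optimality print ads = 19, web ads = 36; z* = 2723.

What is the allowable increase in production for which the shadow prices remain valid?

Binding constraints: airtime, production. The basis is B = [[4,5],[6,3]] with det -18.
Per unit increase in production, x* moves by d = (0.2778, -0.2222).
The basis stays optimal until budget becomes binding; allowable increase = 108 hr.

108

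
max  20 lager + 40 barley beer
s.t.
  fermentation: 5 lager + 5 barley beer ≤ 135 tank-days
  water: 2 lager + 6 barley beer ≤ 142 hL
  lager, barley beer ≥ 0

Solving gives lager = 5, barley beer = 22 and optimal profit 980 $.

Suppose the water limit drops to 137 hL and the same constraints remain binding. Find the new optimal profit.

955

Check each constraint at x*: fermentation 135/135 (tight); water 142/142 (tight).
The binding rows give the dual system: 5·y_fermentation + 2·y_water = 20 and 5·y_fermentation + 6·y_water = 40.
This yields shadow prices y_fermentation = 2, y_water = 5.
Δz = y_water·Δb = 5 × (-5) = -25, so new z* = 980 − 25 = 955.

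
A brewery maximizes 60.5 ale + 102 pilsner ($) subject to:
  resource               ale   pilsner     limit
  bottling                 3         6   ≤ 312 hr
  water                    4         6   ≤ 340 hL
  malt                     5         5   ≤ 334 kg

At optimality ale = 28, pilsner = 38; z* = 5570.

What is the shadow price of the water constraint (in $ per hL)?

At the optimum: bottling uses 312 of 312 (binding); water uses 340 of 340 (binding); malt uses 330 of 334 (slack = 4).
Since malt is not tight, its dual is 0.
The binding rows give the dual system: 3·y_bottling + 4·y_water = 60.5 and 6·y_bottling + 6·y_water = 102.
Solving: y_bottling = 7.5, y_water = 9.5.
Shadow price of water = 9.5.

9.5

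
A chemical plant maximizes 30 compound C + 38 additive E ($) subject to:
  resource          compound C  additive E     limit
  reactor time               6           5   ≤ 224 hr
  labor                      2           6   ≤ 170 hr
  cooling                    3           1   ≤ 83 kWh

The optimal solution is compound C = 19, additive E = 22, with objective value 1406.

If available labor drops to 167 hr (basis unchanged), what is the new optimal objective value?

1397

Check each constraint at x*: reactor time 224/224 (tight); labor 170/170 (tight); cooling 79/83 (slack 4).
Since cooling is not tight, its dual is 0.
Dual feasibility on the basic columns requires 6·y_reactor time + 2·y_labor = 30, 5·y_reactor time + 6·y_labor = 38.
→ y_reactor time = 4 and y_labor = 3.
Δz = y_labor·Δb = 3 × (-3) = -9, so new z* = 1406 − 9 = 1397.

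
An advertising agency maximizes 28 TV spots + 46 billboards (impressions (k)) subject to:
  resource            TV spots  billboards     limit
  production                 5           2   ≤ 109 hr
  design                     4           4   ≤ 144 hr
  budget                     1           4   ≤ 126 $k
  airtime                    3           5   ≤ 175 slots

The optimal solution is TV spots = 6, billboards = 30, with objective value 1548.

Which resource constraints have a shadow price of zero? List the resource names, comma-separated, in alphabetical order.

airtime, production

production: 90/109 (slack 19)
design: 144/144 (binding)
budget: 126/126 (binding)
airtime: 168/175 (slack 7)
By complementary slackness, a constraint with positive slack has shadow price 0 → airtime, production.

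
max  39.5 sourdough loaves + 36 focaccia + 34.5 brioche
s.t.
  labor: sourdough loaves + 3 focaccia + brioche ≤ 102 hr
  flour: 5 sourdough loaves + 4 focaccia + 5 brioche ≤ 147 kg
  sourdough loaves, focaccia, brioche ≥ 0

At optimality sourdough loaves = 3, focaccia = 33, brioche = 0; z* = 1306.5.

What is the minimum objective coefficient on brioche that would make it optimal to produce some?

39.5

Check each constraint at x*: labor 102/102 (tight); flour 147/147 (tight).
Dual feasibility on the basic columns requires 1·y_labor + 5·y_flour = 39.5, 3·y_labor + 4·y_flour = 36.
Solving: y_labor = 2, y_flour = 7.5.
brioche enters the basis when its profit ≥ yᵀa₃ = 2·1 + 7.5·5 = 39.5.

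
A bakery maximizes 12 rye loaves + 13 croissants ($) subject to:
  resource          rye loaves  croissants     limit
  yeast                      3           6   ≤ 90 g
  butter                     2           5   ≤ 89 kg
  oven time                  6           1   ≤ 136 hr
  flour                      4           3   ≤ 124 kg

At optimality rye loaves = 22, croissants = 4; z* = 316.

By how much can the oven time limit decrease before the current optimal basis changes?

Binding constraints: yeast, oven time. The basis is B = [[3,6],[6,1]] with det -33.
Per unit decrease in oven time, x* moves by d = (-0.1818, 0.0909).
The basis stays optimal until rye loaves reaches 0; allowable decrease = 121 hr.

121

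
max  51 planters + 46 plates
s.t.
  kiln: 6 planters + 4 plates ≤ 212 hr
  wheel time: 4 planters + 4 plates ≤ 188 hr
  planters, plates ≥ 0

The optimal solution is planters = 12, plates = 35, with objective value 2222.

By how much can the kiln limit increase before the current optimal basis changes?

70

Binding constraints: kiln, wheel time. The basis is B = [[6,4],[4,4]] with det 8.
Per unit increase in kiln, x* moves by d = (0.5, -0.5).
The basis stays optimal until plates reaches 0; allowable increase = 70 hr.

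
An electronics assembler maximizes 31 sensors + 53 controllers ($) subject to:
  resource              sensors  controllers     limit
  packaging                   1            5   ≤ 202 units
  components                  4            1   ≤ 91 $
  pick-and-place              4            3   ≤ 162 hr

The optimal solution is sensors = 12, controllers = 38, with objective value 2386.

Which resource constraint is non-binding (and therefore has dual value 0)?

components

packaging: 202/202 (binding)
components: 86/91 (slack 5)
pick-and-place: 162/162 (binding)
By complementary slackness, a constraint with positive slack has shadow price 0 → components.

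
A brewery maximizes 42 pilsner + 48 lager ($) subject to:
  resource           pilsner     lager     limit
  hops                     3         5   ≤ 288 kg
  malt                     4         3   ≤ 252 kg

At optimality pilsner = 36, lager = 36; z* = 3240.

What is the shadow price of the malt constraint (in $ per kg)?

6

Check each constraint at x*: hops 288/288 (tight); malt 252/252 (tight).
From A_Bᵀ y = c: 3·y_hops + 4·y_malt = 42; 5·y_hops + 3·y_malt = 48.
This yields shadow prices y_hops = 6, y_malt = 6.
Shadow price of malt = 6.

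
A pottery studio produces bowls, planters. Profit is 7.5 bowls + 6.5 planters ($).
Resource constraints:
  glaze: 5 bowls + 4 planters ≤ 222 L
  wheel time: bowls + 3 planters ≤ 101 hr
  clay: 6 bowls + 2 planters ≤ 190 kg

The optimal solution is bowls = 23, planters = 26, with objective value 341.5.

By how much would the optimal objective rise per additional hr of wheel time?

1.5

At the optimum: glaze uses 219 of 222 (slack = 3); wheel time uses 101 of 101 (binding); clay uses 190 of 190 (binding).
By complementary slackness, y = 0 for the non-binding constraint.
From A_Bᵀ y = c: 1·y_wheel time + 6·y_clay = 7.5; 3·y_wheel time + 2·y_clay = 6.5.
Solving: y_wheel time = 1.5, y_clay = 1.
Shadow price of wheel time = 1.5.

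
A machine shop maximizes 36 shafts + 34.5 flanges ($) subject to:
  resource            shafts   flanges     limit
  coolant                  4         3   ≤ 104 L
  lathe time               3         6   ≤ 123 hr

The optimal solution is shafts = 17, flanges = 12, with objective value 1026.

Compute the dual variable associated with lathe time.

At the optimum: coolant uses 104 of 104 (binding); lathe time uses 123 of 123 (binding).
The binding rows give the dual system: 4·y_coolant + 3·y_lathe time = 36 and 3·y_coolant + 6·y_lathe time = 34.5.
This yields shadow prices y_coolant = 7.5, y_lathe time = 2.
Shadow price of lathe time = 2.

2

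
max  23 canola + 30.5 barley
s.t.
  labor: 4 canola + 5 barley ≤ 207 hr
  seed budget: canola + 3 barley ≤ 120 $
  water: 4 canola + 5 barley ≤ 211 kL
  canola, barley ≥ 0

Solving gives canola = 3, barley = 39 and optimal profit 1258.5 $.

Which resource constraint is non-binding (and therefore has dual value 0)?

labor: 207/207 (binding)
seed budget: 120/120 (binding)
water: 207/211 (slack 4)
By complementary slackness, a constraint with positive slack has shadow price 0 → water.

water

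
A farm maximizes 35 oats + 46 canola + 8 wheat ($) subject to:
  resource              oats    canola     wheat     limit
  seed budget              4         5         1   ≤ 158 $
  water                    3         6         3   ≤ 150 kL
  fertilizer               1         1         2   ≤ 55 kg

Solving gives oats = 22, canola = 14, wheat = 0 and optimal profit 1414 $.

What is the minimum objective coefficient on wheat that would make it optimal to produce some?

At the optimum: seed budget uses 158 of 158 (binding); water uses 150 of 150 (binding); fertilizer uses 36 of 55 (slack = 19).
Since fertilizer is not tight, its dual is 0.
Dual feasibility on the basic columns requires 4·y_seed budget + 3·y_water = 35, 5·y_seed budget + 6·y_water = 46.
Solving: y_seed budget = 8, y_water = 1.
wheat enters the basis when its profit ≥ yᵀa₃ = 8·1 + 1·3 = 11.

11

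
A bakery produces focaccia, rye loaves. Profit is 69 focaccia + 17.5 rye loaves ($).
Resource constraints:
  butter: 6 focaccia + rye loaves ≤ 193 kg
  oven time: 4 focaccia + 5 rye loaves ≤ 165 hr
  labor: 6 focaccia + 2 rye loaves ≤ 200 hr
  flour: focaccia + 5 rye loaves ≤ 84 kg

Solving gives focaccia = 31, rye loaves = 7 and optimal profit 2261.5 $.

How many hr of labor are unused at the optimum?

labor used = 6·31 + 2·7 = 200; slack = 200 − 200 = 0.

0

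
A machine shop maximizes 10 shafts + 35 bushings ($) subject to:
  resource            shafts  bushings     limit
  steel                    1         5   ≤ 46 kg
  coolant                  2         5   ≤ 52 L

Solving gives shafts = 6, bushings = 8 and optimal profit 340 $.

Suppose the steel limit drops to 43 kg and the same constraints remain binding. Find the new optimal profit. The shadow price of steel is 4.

Δb = -3, so new z* = 340 + (4)·(-3) = 340 − 12 = 328.

328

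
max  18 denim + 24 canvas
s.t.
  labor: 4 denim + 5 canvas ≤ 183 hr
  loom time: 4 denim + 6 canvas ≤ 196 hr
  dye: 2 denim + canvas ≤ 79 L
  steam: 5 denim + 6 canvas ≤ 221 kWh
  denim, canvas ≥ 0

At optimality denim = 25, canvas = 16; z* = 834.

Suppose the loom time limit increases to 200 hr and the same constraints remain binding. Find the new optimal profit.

842

Check each constraint at x*: labor 180/183 (slack 3); loom time 196/196 (tight); dye 66/79 (slack 13); steam 221/221 (tight).
Slack constraints have shadow price 0 (complementary slackness).
The binding rows give the dual system: 4·y_loom time + 5·y_steam = 18 and 6·y_loom time + 6·y_steam = 24.
→ y_loom time = 2 and y_steam = 2.
Δz = y_loom time·Δb = 2 × (4) = 8, so new z* = 834 + 8 = 842.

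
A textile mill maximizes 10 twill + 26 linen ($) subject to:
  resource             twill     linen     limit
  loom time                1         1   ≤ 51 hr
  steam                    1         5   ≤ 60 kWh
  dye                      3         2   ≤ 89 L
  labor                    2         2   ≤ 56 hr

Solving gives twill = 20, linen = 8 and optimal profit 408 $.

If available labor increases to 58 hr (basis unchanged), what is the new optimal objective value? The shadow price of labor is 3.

414

Δb = 2, so new z* = 408 + (3)·(2) = 408 + 6 = 414.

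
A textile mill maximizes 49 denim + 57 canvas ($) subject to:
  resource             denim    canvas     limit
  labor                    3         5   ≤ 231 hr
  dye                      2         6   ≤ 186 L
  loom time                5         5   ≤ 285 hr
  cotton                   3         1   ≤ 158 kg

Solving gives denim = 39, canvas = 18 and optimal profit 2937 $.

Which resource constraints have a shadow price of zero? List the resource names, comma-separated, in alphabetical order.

cotton, labor

labor: 207/231 (slack 24)
dye: 186/186 (binding)
loom time: 285/285 (binding)
cotton: 135/158 (slack 23)
By complementary slackness, a constraint with positive slack has shadow price 0 → cotton, labor.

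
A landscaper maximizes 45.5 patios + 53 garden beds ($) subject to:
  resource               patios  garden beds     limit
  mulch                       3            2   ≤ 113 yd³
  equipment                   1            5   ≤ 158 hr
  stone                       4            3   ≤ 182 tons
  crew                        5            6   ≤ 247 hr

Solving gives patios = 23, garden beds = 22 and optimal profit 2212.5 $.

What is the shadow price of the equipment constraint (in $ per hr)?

0

Check each constraint at x*: mulch 113/113 (tight); equipment 133/158 (slack 25); stone 158/182 (slack 24); crew 247/247 (tight).
Since equipment, stone are not tight, their duals are 0.
From A_Bᵀ y = c: 3·y_mulch + 5·y_crew = 45.5; 2·y_mulch + 6·y_crew = 53.
This yields shadow prices y_mulch = 1, y_crew = 8.5.
Shadow price of equipment = 0.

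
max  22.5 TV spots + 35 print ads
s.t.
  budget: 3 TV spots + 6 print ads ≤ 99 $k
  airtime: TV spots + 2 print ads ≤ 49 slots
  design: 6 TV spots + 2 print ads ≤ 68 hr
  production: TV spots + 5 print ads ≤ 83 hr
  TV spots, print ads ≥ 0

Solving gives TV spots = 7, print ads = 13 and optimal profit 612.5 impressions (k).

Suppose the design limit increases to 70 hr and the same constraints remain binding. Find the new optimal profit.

At the optimum: budget uses 99 of 99 (binding); airtime uses 33 of 49 (slack = 16); design uses 68 of 68 (binding); production uses 72 of 83 (slack = 11).
Slack constraints have shadow price 0 (complementary slackness).
From A_Bᵀ y = c: 3·y_budget + 6·y_design = 22.5; 6·y_budget + 2·y_design = 35.
This yields shadow prices y_budget = 5.5, y_design = 1.
Δz = y_design·Δb = 1 × (2) = 2, so new z* = 612.5 + 2 = 614.5.

614.5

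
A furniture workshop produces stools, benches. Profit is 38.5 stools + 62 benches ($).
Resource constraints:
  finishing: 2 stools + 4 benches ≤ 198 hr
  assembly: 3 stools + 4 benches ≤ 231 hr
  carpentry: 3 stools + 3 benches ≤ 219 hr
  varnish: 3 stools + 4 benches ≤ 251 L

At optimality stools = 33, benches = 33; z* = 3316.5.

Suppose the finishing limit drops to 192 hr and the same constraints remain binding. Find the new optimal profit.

At the optimum: finishing uses 198 of 198 (binding); assembly uses 231 of 231 (binding); carpentry uses 198 of 219 (slack = 21); varnish uses 231 of 251 (slack = 20).
Slack constraints have shadow price 0 (complementary slackness).
From A_Bᵀ y = c: 2·y_finishing + 3·y_assembly = 38.5; 4·y_finishing + 4·y_assembly = 62.
Solving: y_finishing = 8, y_assembly = 7.5.
Δz = y_finishing·Δb = 8 × (-6) = -48, so new z* = 3316.5 − 48 = 3268.5.

3268.5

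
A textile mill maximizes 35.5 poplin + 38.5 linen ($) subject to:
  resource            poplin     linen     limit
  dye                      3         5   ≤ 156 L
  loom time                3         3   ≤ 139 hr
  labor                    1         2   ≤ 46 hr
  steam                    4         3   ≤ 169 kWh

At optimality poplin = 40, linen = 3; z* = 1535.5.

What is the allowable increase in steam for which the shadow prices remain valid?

15

Binding constraints: labor, steam. The basis is B = [[1,2],[4,3]] with det -5.
Per unit increase in steam, x* moves by d = (0.4, -0.2).
The basis stays optimal until linen reaches 0; allowable increase = 15 kWh.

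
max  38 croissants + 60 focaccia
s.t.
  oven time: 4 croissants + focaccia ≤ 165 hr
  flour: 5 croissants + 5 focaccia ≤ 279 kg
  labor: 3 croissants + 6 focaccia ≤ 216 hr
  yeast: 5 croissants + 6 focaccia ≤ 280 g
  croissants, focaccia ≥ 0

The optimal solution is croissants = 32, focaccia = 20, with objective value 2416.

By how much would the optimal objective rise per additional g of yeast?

4

Binding: labor and yeast. Non-binding: oven time (17 unused), flour (19 unused).
Slack constraints have shadow price 0 (complementary slackness).
From A_Bᵀ y = c: 3·y_labor + 5·y_yeast = 38; 6·y_labor + 6·y_yeast = 60.
Solving: y_labor = 6, y_yeast = 4.
Shadow price of yeast = 4.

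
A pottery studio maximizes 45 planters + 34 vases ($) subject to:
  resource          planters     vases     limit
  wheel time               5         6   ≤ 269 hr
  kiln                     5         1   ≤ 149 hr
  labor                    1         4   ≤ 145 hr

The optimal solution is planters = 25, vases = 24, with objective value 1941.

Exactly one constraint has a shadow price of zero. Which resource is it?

wheel time: 269/269 (binding)
kiln: 149/149 (binding)
labor: 121/145 (slack 24)
By complementary slackness, a constraint with positive slack has shadow price 0 → labor.

labor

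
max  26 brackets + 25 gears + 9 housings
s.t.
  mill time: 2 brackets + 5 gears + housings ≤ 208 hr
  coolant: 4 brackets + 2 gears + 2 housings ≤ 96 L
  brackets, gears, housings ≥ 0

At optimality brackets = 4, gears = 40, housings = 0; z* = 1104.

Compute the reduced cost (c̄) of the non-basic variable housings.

At the optimum: mill time uses 208 of 208 (binding); coolant uses 96 of 96 (binding).
Dual feasibility on the basic columns requires 2·y_mill time + 4·y_coolant = 26, 5·y_mill time + 2·y_coolant = 25.
This yields shadow prices y_mill time = 3, y_coolant = 5.
Reduced cost of housings: c₃ − yᵀa₃ = 9 − (3·1 + 5·2) = 9 − 13 = -4.

-4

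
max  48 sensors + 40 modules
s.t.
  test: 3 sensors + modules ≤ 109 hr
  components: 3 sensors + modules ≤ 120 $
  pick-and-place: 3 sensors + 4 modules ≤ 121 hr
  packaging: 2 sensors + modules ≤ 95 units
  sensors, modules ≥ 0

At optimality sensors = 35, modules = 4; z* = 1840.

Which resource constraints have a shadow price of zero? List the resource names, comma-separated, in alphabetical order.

test: 109/109 (binding)
components: 109/120 (slack 11)
pick-and-place: 121/121 (binding)
packaging: 74/95 (slack 21)
By complementary slackness, a constraint with positive slack has shadow price 0 → components, packaging.

components, packaging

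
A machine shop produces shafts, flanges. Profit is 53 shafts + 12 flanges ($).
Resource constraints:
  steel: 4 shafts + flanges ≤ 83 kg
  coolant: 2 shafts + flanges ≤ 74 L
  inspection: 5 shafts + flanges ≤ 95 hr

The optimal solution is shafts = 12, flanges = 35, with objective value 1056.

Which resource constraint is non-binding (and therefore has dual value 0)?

coolant

steel: 83/83 (binding)
coolant: 59/74 (slack 15)
inspection: 95/95 (binding)
By complementary slackness, a constraint with positive slack has shadow price 0 → coolant.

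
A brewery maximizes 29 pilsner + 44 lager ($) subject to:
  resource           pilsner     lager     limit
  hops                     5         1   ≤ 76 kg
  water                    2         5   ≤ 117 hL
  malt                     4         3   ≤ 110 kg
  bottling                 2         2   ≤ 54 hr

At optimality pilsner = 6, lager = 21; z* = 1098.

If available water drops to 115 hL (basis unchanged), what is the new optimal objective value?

1088

Check each constraint at x*: hops 51/76 (slack 25); water 117/117 (tight); malt 87/110 (slack 23); bottling 54/54 (tight).
By complementary slackness, y = 0 for the non-binding constraints.
From A_Bᵀ y = c: 2·y_water + 2·y_bottling = 29; 5·y_water + 2·y_bottling = 44.
→ y_water = 5 and y_bottling = 9.5.
Δz = y_water·Δb = 5 × (-2) = -10, so new z* = 1098 − 10 = 1088.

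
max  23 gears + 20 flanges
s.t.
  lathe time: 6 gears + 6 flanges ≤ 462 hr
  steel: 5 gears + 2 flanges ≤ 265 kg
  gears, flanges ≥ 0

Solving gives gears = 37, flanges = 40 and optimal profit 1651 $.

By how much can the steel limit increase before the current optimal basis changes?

Binding constraints: lathe time, steel. The basis is B = [[6,6],[5,2]] with det -18.
Per unit increase in steel, x* moves by d = (0.3333, -0.3333).
The basis stays optimal until flanges reaches 0; allowable increase = 120 kg.

120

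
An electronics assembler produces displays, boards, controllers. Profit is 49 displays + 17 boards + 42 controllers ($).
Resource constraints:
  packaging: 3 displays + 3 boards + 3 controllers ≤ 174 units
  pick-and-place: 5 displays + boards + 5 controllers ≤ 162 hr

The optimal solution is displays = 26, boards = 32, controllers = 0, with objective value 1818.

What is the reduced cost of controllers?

-7

Both packaging and pick-and-place are binding at x*.
From A_Bᵀ y = c: 3·y_packaging + 5·y_pick-and-place = 49; 3·y_packaging + 1·y_pick-and-place = 17.
→ y_packaging = 3 and y_pick-and-place = 8.
Reduced cost of controllers: c₃ − yᵀa₃ = 42 − (3·3 + 8·5) = 42 − 49 = -7.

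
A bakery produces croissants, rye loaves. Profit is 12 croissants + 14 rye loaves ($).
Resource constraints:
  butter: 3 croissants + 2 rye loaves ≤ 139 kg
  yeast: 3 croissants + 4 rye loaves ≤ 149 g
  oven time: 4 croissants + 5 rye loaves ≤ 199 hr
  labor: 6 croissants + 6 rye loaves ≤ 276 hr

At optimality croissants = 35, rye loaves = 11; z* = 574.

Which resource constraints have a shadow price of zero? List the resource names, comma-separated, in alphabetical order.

butter, oven time

butter: 127/139 (slack 12)
yeast: 149/149 (binding)
oven time: 195/199 (slack 4)
labor: 276/276 (binding)
By complementary slackness, a constraint with positive slack has shadow price 0 → butter, oven time.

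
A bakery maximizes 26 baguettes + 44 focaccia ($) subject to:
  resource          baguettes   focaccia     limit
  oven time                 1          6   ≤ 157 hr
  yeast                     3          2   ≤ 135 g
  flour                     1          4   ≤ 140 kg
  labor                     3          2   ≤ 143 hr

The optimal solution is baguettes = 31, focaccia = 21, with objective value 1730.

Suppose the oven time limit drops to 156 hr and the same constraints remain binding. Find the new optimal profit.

1725

At the optimum: oven time uses 157 of 157 (binding); yeast uses 135 of 135 (binding); flour uses 115 of 140 (slack = 25); labor uses 135 of 143 (slack = 8).
By complementary slackness, y = 0 for the non-binding constraints.
Dual feasibility on the basic columns requires 1·y_oven time + 3·y_yeast = 26, 6·y_oven time + 2·y_yeast = 44.
This yields shadow prices y_oven time = 5, y_yeast = 7.
Δz = y_oven time·Δb = 5 × (-1) = -5, so new z* = 1730 − 5 = 1725.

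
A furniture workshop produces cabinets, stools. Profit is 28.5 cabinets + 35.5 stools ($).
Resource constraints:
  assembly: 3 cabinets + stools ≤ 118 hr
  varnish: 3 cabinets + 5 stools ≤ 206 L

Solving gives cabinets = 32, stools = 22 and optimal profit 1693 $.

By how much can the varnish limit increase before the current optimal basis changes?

Binding constraints: assembly, varnish. The basis is B = [[3,1],[3,5]] with det 12.
Per unit increase in varnish, x* moves by d = (-0.0833, 0.25).
The basis stays optimal until cabinets reaches 0; allowable increase = 384 L.

384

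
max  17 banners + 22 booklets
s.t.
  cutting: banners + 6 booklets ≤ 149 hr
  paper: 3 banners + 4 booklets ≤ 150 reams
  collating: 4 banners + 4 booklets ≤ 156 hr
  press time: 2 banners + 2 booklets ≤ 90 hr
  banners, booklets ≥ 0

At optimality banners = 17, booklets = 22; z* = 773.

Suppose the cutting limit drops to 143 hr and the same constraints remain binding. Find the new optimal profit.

767

Binding: cutting and collating. Non-binding: paper (11 unused), press time (12 unused).
By complementary slackness, y = 0 for the non-binding constraints.
The binding rows give the dual system: 1·y_cutting + 4·y_collating = 17 and 6·y_cutting + 4·y_collating = 22.
This yields shadow prices y_cutting = 1, y_collating = 4.
Δz = y_cutting·Δb = 1 × (-6) = -6, so new z* = 773 − 6 = 767.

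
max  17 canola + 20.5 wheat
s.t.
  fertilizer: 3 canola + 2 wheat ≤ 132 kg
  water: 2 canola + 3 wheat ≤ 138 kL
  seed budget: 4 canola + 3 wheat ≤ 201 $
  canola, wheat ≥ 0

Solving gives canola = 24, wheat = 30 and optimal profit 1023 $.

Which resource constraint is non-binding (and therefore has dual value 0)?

seed budget

fertilizer: 132/132 (binding)
water: 138/138 (binding)
seed budget: 186/201 (slack 15)
By complementary slackness, a constraint with positive slack has shadow price 0 → seed budget.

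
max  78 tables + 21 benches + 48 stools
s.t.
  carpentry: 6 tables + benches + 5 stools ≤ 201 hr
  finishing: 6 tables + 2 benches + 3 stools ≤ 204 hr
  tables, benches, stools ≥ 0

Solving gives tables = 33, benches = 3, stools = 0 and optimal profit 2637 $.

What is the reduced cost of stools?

At the optimum: carpentry uses 201 of 201 (binding); finishing uses 204 of 204 (binding).
The binding rows give the dual system: 6·y_carpentry + 6·y_finishing = 78 and 1·y_carpentry + 2·y_finishing = 21.
Solving: y_carpentry = 5, y_finishing = 8.
Reduced cost of stools: c₃ − yᵀa₃ = 48 − (5·5 + 8·3) = 48 − 49 = -1.

-1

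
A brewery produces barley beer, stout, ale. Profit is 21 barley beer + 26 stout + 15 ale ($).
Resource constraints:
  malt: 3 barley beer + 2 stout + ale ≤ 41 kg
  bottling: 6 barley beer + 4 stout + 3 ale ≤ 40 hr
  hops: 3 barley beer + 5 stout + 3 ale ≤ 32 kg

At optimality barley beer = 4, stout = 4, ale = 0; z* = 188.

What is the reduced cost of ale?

Binding: bottling and hops. Non-binding: malt (21 unused).
Since malt is not tight, its dual is 0.
From A_Bᵀ y = c: 6·y_bottling + 3·y_hops = 21; 4·y_bottling + 5·y_hops = 26.
This yields shadow prices y_bottling = 1.5, y_hops = 4.
Reduced cost of ale: c₃ − yᵀa₃ = 15 − (1.5·3 + 4·3) = 15 − 16.5 = -1.5.

-1.5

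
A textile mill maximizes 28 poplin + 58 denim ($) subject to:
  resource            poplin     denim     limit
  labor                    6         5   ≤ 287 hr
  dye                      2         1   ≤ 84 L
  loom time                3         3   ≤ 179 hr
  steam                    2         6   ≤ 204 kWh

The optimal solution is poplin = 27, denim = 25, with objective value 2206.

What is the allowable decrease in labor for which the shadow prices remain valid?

117

Binding constraints: labor, steam. The basis is B = [[6,5],[2,6]] with det 26.
Per unit decrease in labor, x* moves by d = (-0.2308, 0.0769).
The basis stays optimal until poplin reaches 0; allowable decrease = 117 hr.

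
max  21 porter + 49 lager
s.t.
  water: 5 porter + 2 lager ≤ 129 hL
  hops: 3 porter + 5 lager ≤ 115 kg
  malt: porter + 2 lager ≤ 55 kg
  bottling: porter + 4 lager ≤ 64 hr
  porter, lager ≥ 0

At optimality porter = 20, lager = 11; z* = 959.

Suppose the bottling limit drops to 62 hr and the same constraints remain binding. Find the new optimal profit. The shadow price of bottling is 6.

947

Δb = -2, so new z* = 959 + (6)·(-2) = 959 − 12 = 947.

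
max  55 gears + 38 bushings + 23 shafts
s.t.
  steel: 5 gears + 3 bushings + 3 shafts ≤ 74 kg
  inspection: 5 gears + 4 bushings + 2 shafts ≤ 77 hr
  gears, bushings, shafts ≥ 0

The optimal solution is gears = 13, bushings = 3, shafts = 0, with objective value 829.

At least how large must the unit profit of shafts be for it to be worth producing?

Check each constraint at x*: steel 74/74 (tight); inspection 77/77 (tight).
Dual feasibility on the basic columns requires 5·y_steel + 5·y_inspection = 55, 3·y_steel + 4·y_inspection = 38.
→ y_steel = 6 and y_inspection = 5.
shafts enters the basis when its profit ≥ yᵀa₃ = 6·3 + 5·2 = 28.

28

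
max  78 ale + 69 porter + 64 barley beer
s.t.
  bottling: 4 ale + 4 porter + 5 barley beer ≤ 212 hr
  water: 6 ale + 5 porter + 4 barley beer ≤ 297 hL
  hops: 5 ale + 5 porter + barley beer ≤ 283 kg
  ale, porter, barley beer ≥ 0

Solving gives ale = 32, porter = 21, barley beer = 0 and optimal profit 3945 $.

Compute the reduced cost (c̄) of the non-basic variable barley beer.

-2

Check each constraint at x*: bottling 212/212 (tight); water 297/297 (tight); hops 265/283 (slack 18).
By complementary slackness, y = 0 for the non-binding constraint.
Dual feasibility on the basic columns requires 4·y_bottling + 6·y_water = 78, 4·y_bottling + 5·y_water = 69.
→ y_bottling = 6 and y_water = 9.
Reduced cost of barley beer: c₃ − yᵀa₃ = 64 − (6·5 + 9·4) = 64 − 66 = -2.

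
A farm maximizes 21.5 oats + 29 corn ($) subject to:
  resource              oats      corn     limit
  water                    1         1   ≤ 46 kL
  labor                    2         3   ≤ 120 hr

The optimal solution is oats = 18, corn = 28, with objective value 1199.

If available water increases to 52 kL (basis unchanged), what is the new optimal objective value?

At the optimum: water uses 46 of 46 (binding); labor uses 120 of 120 (binding).
The binding rows give the dual system: 1·y_water + 2·y_labor = 21.5 and 1·y_water + 3·y_labor = 29.
→ y_water = 6.5 and y_labor = 7.5.
Δz = y_water·Δb = 6.5 × (6) = 39, so new z* = 1199 + 39 = 1238.

1238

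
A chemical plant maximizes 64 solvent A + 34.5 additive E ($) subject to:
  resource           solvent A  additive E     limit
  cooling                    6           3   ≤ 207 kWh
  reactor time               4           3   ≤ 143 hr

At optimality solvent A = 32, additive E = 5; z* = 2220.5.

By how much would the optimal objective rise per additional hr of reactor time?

2.5

At the optimum: cooling uses 207 of 207 (binding); reactor time uses 143 of 143 (binding).
The binding rows give the dual system: 6·y_cooling + 4·y_reactor time = 64 and 3·y_cooling + 3·y_reactor time = 34.5.
Solving: y_cooling = 9, y_reactor time = 2.5.
Shadow price of reactor time = 2.5.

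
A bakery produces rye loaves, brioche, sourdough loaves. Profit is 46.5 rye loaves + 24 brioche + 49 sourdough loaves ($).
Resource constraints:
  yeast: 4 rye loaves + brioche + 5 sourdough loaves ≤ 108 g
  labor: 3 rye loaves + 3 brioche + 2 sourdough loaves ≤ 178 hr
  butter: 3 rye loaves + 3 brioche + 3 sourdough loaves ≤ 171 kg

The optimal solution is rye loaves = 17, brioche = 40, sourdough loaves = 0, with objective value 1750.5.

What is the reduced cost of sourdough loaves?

-5

Binding: yeast and butter. Non-binding: labor (7 unused).
Since labor is not tight, its dual is 0.
From A_Bᵀ y = c: 4·y_yeast + 3·y_butter = 46.5; 1·y_yeast + 3·y_butter = 24.
→ y_yeast = 7.5 and y_butter = 5.5.
Reduced cost of sourdough loaves: c₃ − yᵀa₃ = 49 − (7.5·5 + 5.5·3) = 49 − 54 = -5.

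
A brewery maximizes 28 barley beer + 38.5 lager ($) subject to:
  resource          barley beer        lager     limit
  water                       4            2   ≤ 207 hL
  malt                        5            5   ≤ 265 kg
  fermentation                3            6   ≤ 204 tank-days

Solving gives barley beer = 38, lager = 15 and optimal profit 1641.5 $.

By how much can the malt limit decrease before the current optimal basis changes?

95

Binding constraints: malt, fermentation. The basis is B = [[5,5],[3,6]] with det 15.
Per unit decrease in malt, x* moves by d = (-0.4, 0.2).
The basis stays optimal until barley beer reaches 0; allowable decrease = 95 kg.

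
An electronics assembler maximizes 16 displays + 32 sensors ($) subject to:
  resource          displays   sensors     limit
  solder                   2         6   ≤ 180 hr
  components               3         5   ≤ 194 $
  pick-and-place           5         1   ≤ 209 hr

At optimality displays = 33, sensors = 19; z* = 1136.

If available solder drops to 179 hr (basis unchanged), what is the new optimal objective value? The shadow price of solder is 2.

1134

Δb = -1, so new z* = 1136 + (2)·(-1) = 1136 − 2 = 1134.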